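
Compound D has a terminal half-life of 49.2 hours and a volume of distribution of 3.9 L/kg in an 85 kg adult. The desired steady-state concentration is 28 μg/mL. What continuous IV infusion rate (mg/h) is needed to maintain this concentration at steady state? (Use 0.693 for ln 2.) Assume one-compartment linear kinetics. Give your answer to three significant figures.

131 mg/h

Vd = 3.9 L/kg × 85 kg = 331.5 L
k = 0.693/49.2 = 0.01409 h⁻¹, so CL = k·Vd = 0.01409 × 331.5 = 4.671 L/h
Infusion rate = CL × Css = 4.671 × 28 = 130.8 mg/h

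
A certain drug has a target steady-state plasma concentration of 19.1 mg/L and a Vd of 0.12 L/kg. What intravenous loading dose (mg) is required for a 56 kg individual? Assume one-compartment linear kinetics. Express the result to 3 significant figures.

Total Vd = 0.12 × 56 = 6.720 L
LD = Vd × C = 6.720 × 19.10 = 128.4 mg

128 mg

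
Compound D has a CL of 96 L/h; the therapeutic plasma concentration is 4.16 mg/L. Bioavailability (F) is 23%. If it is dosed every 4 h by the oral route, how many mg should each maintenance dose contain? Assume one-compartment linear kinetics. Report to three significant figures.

6950 mg

D = CL × Css × τ / F = 96.00 × 4.16 × 4 / 0.23 = 6945 mg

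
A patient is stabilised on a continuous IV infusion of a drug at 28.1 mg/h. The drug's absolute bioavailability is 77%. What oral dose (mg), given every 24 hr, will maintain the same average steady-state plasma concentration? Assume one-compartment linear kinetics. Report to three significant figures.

To maintain the same Css, the systemic dosing rate must be unchanged: F·D/τ = infusion rate.
D = rate × τ / F = 28.1 × 24 / 0.77 = 875.8 mg

876 mg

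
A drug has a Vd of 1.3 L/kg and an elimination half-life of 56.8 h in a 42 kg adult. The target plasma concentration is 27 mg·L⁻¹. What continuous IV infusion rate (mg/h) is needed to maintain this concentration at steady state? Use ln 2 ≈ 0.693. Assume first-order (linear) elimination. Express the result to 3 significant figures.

Vd = 1.3 L/kg × 42 kg = 54.60 L
CL = 0.693 × Vd / t½ = 0.693 × 54.60 / 56.8 = 0.6662 L/h
Infusion rate = CL × Css = 0.6662 × 27 = 17.99 mg/h

18.0 mg/h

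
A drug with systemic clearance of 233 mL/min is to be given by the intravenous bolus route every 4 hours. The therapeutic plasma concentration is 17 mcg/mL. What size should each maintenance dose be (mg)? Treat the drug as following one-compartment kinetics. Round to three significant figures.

CL = 233 mL/min = 233 × 0.06 = 13.98 L/h
At steady state, dose per interval replaces the amount cleared in that interval: D/τ = CL·Css.
D = CL × Css × τ = 13.98 × 17 × 4 = 950.6 mg

951 mg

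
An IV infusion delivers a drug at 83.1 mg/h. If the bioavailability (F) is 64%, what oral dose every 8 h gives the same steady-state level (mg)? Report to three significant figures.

1040 mg

To maintain the same Css, the systemic dosing rate must be unchanged: F·D/τ = infusion rate.
D = rate × τ / F = 83.1 × 8 / 0.64 = 1039 mg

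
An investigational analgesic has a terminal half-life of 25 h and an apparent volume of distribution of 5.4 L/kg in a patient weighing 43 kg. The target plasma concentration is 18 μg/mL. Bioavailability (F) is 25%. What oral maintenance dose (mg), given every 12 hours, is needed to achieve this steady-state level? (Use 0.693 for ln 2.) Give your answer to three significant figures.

5560 mg

Vd(total) = 43 kg × 5.4 L/kg = 232.2 L
k = 0.693/25 = 0.02772 h⁻¹, so CL = k·Vd = 0.02772 × 232.2 = 6.437 L/h
D = CL × Css × τ / F = 6.437 × 18 × 12 / 0.25 = 5562 mg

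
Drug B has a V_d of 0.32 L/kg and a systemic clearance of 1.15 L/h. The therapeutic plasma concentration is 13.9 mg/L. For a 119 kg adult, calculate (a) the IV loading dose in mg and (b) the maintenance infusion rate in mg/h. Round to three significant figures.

(a) 529 mg; (b) 16.0 mg/h

Vd = 0.32 L/kg × 119 kg = 38.08 L
LD = Vd · C_target = 38.08 × 13.9 = 529.3 mg
Maintenance infusion rate = CL × Css = 1.150 × 13.9 = 15.99 mg/h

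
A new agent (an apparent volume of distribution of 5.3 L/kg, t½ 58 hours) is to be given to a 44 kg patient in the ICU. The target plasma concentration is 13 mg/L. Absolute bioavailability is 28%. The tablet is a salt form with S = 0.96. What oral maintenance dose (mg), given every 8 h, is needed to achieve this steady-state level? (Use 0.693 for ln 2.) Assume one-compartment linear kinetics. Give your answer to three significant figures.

1080 mg

Vd(total) = 44 kg × 5.3 L/kg = 233.2 L
CL = 0.693 × Vd / t½ = 0.693 × 233.2 / 58 = 2.786 L/h
D = CL × Css × τ / F / S = 2.786 × 13 × 8 / 0.28 / 0.96 = 1078 mg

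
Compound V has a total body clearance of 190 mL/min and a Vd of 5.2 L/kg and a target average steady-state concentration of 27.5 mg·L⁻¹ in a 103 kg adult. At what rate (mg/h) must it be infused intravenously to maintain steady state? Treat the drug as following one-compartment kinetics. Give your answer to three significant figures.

Convert clearance: 190 mL/min × 60 min/h ÷ 1000 mL/L = 11.40 L/h
Vd does not affect the maintenance rate; only clearance governs steady-state input.
Infusion rate = CL · Css = 11.40 L/h × 27.5 mg/L = 313.5 mg/h

314 mg/h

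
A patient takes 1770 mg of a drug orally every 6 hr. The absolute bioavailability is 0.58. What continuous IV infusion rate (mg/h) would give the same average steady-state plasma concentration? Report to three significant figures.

Equivalent systemic input: infusion rate = F·D/τ.
Rate = 0.58 × 1770 / 6 = 171.1 mg/h

171 mg/h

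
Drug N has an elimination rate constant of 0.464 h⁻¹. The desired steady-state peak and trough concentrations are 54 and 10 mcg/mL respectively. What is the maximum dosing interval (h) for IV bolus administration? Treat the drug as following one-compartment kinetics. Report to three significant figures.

Between IV bolus doses, concentration decays as C = C₀·e^(−kτ), so C_peak/C_trough = e^(kτ).
τ_max = ln(C_peak/C_trough) / k = ln(54/10) / 0.4640 = 1.686 / 0.4640 = 3.634 h

3.63 h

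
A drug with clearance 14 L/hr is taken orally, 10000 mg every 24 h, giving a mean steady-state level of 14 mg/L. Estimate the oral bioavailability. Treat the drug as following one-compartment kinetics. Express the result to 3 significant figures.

0.470

F·D/τ = CL·Css at steady state → F = CL·Css·τ / D.
F = 14 × 14 × 24 / 10000 = 0.470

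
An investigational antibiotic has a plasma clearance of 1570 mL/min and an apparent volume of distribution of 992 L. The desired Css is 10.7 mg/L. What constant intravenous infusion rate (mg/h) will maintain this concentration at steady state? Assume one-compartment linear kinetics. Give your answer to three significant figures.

Convert clearance: 1570 mL/min × 60 min/h ÷ 1000 mL/L = 94.20 L/h
At steady state, infusion rate equals elimination rate: rate in = CL × Css.
Rate = CL × Css = 94.20 × 10.7 = 1008 mg/h

1010 mg/h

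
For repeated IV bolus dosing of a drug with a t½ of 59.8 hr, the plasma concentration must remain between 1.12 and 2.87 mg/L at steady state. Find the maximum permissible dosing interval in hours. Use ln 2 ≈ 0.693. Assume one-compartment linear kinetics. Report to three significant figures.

k = 0.693 / t½ = 0.693 / 59.8 = 0.01159 h⁻¹
Between IV bolus doses, concentration decays as C = C₀·e^(−kτ), so C_peak/C_trough = e^(kτ).
τ_max = ln(C_peak/C_trough) / k = ln(2.87/1.12) / 0.01159 = 0.9410 / 0.01159 = 81.19 h

81.2 h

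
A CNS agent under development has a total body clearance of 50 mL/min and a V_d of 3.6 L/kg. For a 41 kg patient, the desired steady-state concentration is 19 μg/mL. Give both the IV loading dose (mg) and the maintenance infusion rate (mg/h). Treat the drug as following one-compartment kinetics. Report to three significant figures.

Vd(total) = 41 kg × 3.6 L/kg = 147.6 L
LD = Vd · C_target = 147.6 × 19 = 2804 mg
CL = 50 mL/min = 50 × 0.06 = 3.000 L/h
Infusion rate = 3.000 L/h × 19 mg/L = 57.00 mg/h

(a) 2800 mg; (b) 57.0 mg/h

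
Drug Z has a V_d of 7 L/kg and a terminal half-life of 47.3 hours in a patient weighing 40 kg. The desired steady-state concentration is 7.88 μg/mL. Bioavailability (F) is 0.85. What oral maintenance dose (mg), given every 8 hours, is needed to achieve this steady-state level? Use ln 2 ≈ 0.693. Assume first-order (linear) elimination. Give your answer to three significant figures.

304 mg

Vd = 7 L/kg × 40 kg = 280.0 L
CL = 0.693 × Vd / t½ = 0.693 × 280.0 / 47.3 = 4.102 L/h
D = CL × Css × τ / F = 4.102 × 7.88 × 8 / 0.85 = 304.2 mg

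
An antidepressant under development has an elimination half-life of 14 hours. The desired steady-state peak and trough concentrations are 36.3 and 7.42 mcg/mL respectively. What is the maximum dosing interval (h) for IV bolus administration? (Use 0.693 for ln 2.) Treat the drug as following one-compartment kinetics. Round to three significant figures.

k = 0.693 / t½ = 0.693 / 14 = 0.04950 h⁻¹
Between IV bolus doses, concentration decays as C = C₀·e^(−kτ), so C_peak/C_trough = e^(kτ).
τ_max = ln(C_peak/C_trough) / k = ln(36.3/7.42) / 0.04950 = 1.588 / 0.04950 = 32.08 h

32.1 h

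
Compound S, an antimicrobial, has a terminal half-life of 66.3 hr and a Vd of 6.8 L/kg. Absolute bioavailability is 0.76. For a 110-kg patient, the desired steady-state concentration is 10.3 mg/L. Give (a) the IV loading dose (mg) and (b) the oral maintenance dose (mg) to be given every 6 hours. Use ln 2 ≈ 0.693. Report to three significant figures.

(a) 7700 mg; (b) 636 mg

Vd(total) = 110 kg × 6.8 L/kg = 748.0 L
LD = Vd × C = 748.0 × 10.3 = 7704 mg
CL = 0.693 × Vd / t½ = 0.693 × 748.0 / 66.3 = 7.818 L/h
D = CL × Css × τ / F = 7.818 × 10.3 × 6 / 0.76 = 635.7 mg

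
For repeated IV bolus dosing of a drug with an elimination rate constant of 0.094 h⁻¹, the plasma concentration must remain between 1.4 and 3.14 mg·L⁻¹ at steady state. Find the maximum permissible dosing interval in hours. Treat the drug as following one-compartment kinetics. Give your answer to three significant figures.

8.59 h

Between IV bolus doses, concentration decays as C = C₀·e^(−kτ), so C_peak/C_trough = e^(kτ).
τ_max = ln(C_peak/C_trough) / k = ln(3.14/1.4) / 0.09400 = 0.8078 / 0.09400 = 8.594 h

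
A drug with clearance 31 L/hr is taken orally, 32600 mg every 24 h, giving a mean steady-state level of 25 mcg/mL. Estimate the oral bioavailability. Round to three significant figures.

F·D/τ = CL·Css at steady state → F = CL·Css·τ / D.
F = 31 × 25 × 24 / 32600 = 0.571

0.571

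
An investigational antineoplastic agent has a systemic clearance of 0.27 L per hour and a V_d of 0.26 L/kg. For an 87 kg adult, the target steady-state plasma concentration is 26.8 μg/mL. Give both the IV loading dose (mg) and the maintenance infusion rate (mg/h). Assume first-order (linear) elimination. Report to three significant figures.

Vd = 0.26 L/kg × 87 kg = 22.62 L
LD = Vd · C_target = 22.62 × 26.8 = 606.2 mg
Maintenance: replace elimination → rate = CL × Css = 0.2700 × 26.8 = 7.236 mg/h

(a) 606 mg; (b) 7.24 mg/h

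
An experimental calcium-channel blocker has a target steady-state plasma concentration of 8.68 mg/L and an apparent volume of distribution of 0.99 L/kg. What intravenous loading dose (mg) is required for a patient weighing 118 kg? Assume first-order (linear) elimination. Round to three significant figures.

1010 mg

Vd(total) = 118 kg × 0.99 L/kg = 116.8 L
The loading dose fills Vd to the target concentration.
LD = Vd × C = 116.8 × 8.680 = 1014 mg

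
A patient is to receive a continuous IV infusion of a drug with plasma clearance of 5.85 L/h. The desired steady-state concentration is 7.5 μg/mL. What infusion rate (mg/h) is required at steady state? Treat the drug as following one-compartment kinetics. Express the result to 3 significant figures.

43.9 mg/h

R₀ = 5.850 × 7.5 = 43.88 mg/h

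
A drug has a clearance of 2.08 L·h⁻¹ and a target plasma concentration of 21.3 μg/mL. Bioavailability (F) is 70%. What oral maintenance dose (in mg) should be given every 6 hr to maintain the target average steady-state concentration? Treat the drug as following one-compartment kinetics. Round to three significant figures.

At steady state, dose per interval replaces the amount cleared in that interval: F·D/τ = CL·Css.
D = CL × Css × τ / F = 2.080 × 21.3 × 6 / 0.7 = 379.7 mg

380 mg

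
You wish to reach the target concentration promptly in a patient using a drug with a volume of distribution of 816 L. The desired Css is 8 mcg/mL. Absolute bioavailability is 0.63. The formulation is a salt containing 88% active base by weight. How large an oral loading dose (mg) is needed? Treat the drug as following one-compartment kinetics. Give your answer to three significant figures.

The loading dose fills Vd to the target concentration.
LD = Vd × C / F / S = 816.0 × 8.000 / 0.63 / 0.88 = 11770 mg

11800 mg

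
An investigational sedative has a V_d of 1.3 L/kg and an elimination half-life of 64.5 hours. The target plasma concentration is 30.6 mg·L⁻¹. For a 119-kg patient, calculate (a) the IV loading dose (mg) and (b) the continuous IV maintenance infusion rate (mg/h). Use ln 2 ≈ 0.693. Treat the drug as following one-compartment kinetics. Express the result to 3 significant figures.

(a) 4730 mg; (b) 50.9 mg/h

Total Vd = 1.3 × 119 = 154.7 L
LD = Vd × C = 154.7 × 30.6 = 4734 mg
CL = 0.693 × Vd / t½ = 0.693 × 154.7 / 64.5 = 1.662 L/h
Infusion rate = CL × Css = 1.662 × 30.6 = 50.86 mg/h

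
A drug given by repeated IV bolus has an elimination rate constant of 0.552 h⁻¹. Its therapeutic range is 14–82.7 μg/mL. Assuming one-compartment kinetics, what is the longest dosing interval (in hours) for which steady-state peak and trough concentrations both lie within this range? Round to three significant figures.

3.22 h

Between IV bolus doses, concentration decays as C = C₀·e^(−kτ), so C_peak/C_trough = e^(kτ).
τ_max = ln(C_peak/C_trough) / k = ln(82.7/14) / 0.5520 = 1.776 / 0.5520 = 3.217 h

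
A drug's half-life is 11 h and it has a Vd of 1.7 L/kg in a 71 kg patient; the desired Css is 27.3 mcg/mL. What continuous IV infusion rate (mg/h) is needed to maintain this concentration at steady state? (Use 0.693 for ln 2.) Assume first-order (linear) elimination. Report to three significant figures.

208 mg/h

Total Vd = 1.7 × 71 = 120.7 L
CL = ln 2 · Vd / t½ = 0.693 × 120.7 / 11 = 7.604 L/h
Infusion rate = CL × Css = 7.604 × 27.3 = 207.6 mg/h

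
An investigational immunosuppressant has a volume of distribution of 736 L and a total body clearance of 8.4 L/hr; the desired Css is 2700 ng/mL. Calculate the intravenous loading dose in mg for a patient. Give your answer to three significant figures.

C = 2700 ng/mL = 2.700 mg/L
LD = Vd × C = 736.0 × 2.700 = 1987 mg

1990 mg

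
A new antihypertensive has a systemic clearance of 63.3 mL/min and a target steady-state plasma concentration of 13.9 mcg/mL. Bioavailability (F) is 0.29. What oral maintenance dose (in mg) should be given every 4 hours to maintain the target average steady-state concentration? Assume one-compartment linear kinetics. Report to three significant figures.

CL = 63.3 mL/min × 60/1000 = 3.798 L/h
D = CL × Css × τ / F = 3.798 × 13.9 × 4 / 0.29 = 728.2 mg

728 mg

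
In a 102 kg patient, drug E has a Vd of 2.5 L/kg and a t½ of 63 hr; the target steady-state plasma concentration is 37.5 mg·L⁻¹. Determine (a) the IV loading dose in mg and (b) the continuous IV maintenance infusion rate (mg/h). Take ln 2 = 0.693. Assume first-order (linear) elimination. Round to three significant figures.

(a) 9560 mg; (b) 105 mg/h

Vd(total) = 102 kg × 2.5 L/kg = 255.0 L
LD = Vd × C = 255.0 × 37.5 = 9563 mg
CL = 0.693 × Vd / t½ = 0.693 × 255.0 / 63 = 2.805 L/h
Infusion rate = CL × Css = 2.805 × 37.5 = 105.2 mg/h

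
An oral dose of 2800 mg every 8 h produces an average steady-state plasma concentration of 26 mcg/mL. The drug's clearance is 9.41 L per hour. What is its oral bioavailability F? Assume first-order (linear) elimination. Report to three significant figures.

F·D/τ = CL·Css at steady state → F = CL·Css·τ / D.
F = 9.41 × 26 × 8 / 2800 = 0.699

0.699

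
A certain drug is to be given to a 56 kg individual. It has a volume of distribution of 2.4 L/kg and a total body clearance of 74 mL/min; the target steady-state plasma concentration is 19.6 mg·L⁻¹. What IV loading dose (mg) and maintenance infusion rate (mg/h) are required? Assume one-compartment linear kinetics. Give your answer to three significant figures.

Vd(total) = 56 kg × 2.4 L/kg = 134.4 L
Loading: fill Vd to C_target → 134.4 L × 19.6 mg/L = 2634 mg
CL = 74 mL/min × 60/1000 = 4.440 L/h
Maintenance: replace elimination → rate = CL × Css = 4.440 × 19.6 = 87.02 mg/h

(a) 2630 mg; (b) 87.0 mg/h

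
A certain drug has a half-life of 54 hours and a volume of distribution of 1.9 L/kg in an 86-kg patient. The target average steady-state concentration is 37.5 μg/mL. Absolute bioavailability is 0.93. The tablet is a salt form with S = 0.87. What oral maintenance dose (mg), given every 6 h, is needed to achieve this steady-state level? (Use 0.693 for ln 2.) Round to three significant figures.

Vd(total) = 86 kg × 1.9 L/kg = 163.4 L
CL = ln 2 · Vd / t½ = 0.693 × 163.4 / 54 = 2.097 L/h
D = CL × Css × τ / F / S = 2.097 × 37.5 × 6 / 0.93 / 0.87 = 583.1 mg

583 mg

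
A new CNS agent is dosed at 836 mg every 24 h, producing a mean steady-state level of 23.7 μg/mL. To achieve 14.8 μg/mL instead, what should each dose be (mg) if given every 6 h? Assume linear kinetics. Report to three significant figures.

131 mg

With linear kinetics, Css is proportional to dose rate (D/τ) at fixed clearance.
D₂ = D₁ × (Css,target / Css,current) × (τ₂/τ₁) = 836 × (14.8/23.7) × (6/24) = 130.5 mg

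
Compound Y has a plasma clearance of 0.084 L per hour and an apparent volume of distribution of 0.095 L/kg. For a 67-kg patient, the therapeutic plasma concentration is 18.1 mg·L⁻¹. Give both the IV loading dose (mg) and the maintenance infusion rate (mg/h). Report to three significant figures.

(a) 115 mg; (b) 1.52 mg/h

Vd(total) = 67 kg × 0.095 L/kg = 6.365 L
Loading: fill Vd to C_target → 6.365 L × 18.1 mg/L = 115.2 mg
Maintenance infusion rate = CL × Css = 0.08400 × 18.1 = 1.520 mg/h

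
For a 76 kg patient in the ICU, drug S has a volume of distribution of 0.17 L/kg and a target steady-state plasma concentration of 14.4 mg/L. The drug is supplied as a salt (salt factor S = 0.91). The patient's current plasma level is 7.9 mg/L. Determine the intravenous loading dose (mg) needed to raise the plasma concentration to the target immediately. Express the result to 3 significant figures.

Total Vd = 0.17 × 76 = 12.92 L
The loading dose fills Vd to the target concentration.
Concentration deficit ΔC = 14.4 − 7.9 = 6.500 mg/L
LD = Vd × ΔC / S = 12.92 × 6.500 / 0.91 = 92.29 mg

92.3 mg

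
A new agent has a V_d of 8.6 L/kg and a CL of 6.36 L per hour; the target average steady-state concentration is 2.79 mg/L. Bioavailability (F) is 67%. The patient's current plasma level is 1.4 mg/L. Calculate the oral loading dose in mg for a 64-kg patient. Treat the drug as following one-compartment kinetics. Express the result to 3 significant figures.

Total Vd = 8.6 × 64 = 550.4 L
Concentration deficit ΔC = 2.79 − 1.4 = 1.390 mg/L
LD = Vd × ΔC / F = 550.4 × 1.390 / 0.67 = 1142 mg

1140 mg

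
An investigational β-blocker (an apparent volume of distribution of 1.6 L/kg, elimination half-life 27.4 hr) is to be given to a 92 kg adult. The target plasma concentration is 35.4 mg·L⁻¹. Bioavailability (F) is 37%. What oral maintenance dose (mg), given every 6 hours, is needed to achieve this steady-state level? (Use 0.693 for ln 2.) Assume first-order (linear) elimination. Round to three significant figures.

2140 mg

Vd = 1.6 L/kg × 92 kg = 147.2 L
k = 0.693/27.4 = 0.02529 h⁻¹, so CL = k·Vd = 0.02529 × 147.2 = 3.723 L/h
D = CL × Css × τ / F = 3.723 × 35.4 × 6 / 0.37 = 2137 mg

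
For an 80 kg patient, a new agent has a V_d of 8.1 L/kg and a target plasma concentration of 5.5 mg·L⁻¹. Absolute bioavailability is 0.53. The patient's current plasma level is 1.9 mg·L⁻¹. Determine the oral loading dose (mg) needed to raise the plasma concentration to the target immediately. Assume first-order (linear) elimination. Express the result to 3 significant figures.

Total Vd = 8.1 × 80 = 648.0 L
Concentration deficit ΔC = 5.5 − 1.9 = 3.600 mg/L
LD = Vd × ΔC / F = 648.0 × 3.600 / 0.53 = 4402 mg

4400 mg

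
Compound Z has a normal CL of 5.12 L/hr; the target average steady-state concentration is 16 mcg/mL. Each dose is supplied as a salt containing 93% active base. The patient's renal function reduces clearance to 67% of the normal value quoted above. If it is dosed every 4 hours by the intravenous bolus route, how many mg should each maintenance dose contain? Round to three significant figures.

236 mg

Patient clearance = 0.67 × 5.120 = 3.430 L/h
D = CL × Css × τ / S = 3.430 × 16 × 4 / 0.93 = 236.0 mg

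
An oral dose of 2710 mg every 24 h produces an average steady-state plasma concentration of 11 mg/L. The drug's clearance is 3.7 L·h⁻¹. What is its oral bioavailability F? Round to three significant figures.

0.360

F·D/τ = CL·Css at steady state → F = CL·Css·τ / D.
F = 3.7 × 11 × 24 / 2710 = 0.360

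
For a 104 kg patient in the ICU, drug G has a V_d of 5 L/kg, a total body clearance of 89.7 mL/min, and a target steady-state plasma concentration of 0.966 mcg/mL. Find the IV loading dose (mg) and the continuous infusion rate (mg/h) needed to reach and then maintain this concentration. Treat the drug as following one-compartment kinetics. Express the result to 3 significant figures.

(a) 502 mg; (b) 5.20 mg/h

Vd(total) = 104 kg × 5 L/kg = 520.0 L
Loading: fill Vd to C_target → 520.0 L × 0.966 mg/L = 502.3 mg
CL = 89.7 mL/min × 60/1000 = 5.382 L/h
Maintenance infusion rate = CL × Css = 5.382 × 0.966 = 5.199 mg/h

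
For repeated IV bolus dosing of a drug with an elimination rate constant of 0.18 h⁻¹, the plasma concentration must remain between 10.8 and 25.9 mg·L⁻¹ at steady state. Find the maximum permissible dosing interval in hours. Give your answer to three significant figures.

Between IV bolus doses, concentration decays as C = C₀·e^(−kτ), so C_peak/C_trough = e^(kτ).
τ_max = ln(C_peak/C_trough) / k = ln(25.9/10.8) / 0.1800 = 0.8747 / 0.1800 = 4.859 h

4.86 h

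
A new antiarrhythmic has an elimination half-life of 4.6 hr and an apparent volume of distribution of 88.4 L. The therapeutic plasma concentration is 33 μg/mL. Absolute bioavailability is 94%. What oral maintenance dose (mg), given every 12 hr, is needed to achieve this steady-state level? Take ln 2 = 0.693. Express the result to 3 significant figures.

CL = 0.693 × Vd / t½ = 0.693 × 88.40 / 4.6 = 13.32 L/h
D = CL × Css × τ / F = 13.32 × 33 × 12 / 0.94 = 5611 mg

5610 mg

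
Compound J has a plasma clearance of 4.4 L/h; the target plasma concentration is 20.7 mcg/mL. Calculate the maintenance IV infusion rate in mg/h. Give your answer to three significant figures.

Infusion rate = CL · Css = 4.400 L/h × 20.7 mg/L = 91.08 mg/h

91.1 mg/h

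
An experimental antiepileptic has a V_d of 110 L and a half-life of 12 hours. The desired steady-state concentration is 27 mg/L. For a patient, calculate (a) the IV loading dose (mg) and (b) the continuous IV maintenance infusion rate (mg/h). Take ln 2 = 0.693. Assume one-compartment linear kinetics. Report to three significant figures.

LD = Vd × C = 110.0 × 27 = 2970 mg
CL = 0.693 × Vd / t½ = 0.693 × 110.0 / 12 = 6.353 L/h
Infusion rate = CL × Css = 6.353 × 27 = 171.5 mg/h

(a) 2970 mg; (b) 172 mg/h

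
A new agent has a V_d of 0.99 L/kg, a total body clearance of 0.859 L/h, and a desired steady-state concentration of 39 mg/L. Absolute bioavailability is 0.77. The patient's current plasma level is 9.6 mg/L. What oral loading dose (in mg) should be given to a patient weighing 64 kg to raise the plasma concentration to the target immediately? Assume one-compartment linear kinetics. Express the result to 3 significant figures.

2420 mg

Vd(total) = 64 kg × 0.99 L/kg = 63.36 L
Concentration deficit ΔC = 39 − 9.6 = 29.40 mg/L
LD = Vd × ΔC / F = 63.36 × 29.40 / 0.77 = 2419 mg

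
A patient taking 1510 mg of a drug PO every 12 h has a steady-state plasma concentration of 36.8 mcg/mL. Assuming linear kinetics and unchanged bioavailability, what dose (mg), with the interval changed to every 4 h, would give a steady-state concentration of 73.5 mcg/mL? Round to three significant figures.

With linear kinetics, Css is proportional to dose rate (D/τ) at fixed clearance.
D₂ = D₁ × (Css,target / Css,current) × (τ₂/τ₁) = 1510 × (73.5/36.8) × (4/12) = 1005 mg

1010 mg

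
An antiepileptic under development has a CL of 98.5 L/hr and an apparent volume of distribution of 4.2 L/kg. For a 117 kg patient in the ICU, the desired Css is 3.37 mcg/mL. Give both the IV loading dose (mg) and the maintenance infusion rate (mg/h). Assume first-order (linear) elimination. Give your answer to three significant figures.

Total Vd = 4.2 × 117 = 491.4 L
LD = Vd · C_target = 491.4 × 3.37 = 1656 mg
Maintenance infusion rate = CL × Css = 98.50 × 3.37 = 331.9 mg/h

(a) 1660 mg; (b) 332 mg/h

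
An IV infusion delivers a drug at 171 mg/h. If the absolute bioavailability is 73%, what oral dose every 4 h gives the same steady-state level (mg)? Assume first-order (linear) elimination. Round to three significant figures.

937 mg

To maintain the same Css, the systemic dosing rate must be unchanged: F·D/τ = infusion rate.
D = rate × τ / F = 171 × 4 / 0.73 = 937.0 mg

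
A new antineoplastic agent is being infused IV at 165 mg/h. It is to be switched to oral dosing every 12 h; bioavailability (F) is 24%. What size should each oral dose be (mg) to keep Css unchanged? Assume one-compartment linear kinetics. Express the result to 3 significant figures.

8250 mg

To maintain the same Css, the systemic dosing rate must be unchanged: F·D/τ = infusion rate.
D = rate × τ / F = 165 × 12 / 0.24 = 8250 mg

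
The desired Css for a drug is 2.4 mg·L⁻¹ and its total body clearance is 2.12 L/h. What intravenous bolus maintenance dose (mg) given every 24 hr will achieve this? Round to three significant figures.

122 mg

D = CL × Css × τ = 2.120 × 2.4 × 24 = 122.1 mg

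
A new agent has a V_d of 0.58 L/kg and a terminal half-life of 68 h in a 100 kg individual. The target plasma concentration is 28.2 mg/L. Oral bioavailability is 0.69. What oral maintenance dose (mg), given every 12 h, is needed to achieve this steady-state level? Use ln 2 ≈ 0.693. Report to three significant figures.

290 mg

Vd(total) = 100 kg × 0.58 L/kg = 58.00 L
k = 0.693/68 = 0.01019 h⁻¹, so CL = k·Vd = 0.01019 × 58.00 = 0.5910 L/h
D = CL × Css × τ / F = 0.5910 × 28.2 × 12 / 0.69 = 289.8 mg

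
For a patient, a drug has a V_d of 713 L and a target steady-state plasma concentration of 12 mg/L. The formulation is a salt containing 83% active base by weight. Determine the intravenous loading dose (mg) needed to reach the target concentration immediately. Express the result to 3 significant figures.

The loading dose fills Vd to the target concentration.
LD = Vd × C / S = 713.0 × 12.00 / 0.83 = 10310 mg

10300 mg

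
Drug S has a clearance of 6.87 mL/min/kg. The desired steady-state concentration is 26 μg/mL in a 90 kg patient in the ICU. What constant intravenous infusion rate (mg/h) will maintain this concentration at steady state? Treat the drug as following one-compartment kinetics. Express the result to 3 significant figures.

CL = 6.87 mL/min/kg × 90 kg = 618.3 mL/min = 618.3 × 60/1000 = 37.10 L/h
Rate = CL × Css = 37.10 × 26 = 964.6 mg/h

965 mg/h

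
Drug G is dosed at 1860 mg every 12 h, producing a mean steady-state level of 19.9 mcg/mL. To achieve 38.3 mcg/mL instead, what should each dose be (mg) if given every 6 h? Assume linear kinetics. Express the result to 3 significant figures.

For first-order elimination, Css ∝ F·D/(CL·τ); F and CL are unchanged, so Css ∝ D/τ.
D₂ = D₁ × (Css,target / Css,current) × (τ₂/τ₁) = 1860 × (38.3/19.9) × (6/12) = 1790 mg

1790 mg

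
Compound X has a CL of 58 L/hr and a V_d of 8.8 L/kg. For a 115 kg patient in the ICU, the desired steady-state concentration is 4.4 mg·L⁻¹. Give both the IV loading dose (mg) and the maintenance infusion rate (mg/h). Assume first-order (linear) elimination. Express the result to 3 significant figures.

Total Vd = 8.8 × 115 = 1012 L
Loading: fill Vd to C_target → 1012 L × 4.4 mg/L = 4453 mg
Maintenance infusion rate = CL × Css = 58.00 × 4.4 = 255.2 mg/h

(a) 4450 mg; (b) 255 mg/h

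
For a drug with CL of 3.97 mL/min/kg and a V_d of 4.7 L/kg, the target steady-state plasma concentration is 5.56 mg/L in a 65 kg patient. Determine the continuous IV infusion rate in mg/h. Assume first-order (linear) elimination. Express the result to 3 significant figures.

86.1 mg/h

CL = 3.97 mL/min/kg × 65 kg = 258.1 mL/min = 258.1 × 60/1000 = 15.49 L/h
R₀ = 15.49 × 5.56 = 86.12 mg/h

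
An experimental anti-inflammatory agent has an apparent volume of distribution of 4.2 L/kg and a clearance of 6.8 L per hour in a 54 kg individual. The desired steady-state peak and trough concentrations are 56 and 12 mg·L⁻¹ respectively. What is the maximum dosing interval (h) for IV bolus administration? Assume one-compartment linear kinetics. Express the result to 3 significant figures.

51.4 h

Vd(total) = 54 kg × 4.2 L/kg = 226.8 L
k = CL / Vd = 6.800 / 226.8 = 0.02998 h⁻¹
Between IV bolus doses, concentration decays as C = C₀·e^(−kτ), so C_peak/C_trough = e^(kτ).
τ_max = ln(C_peak/C_trough) / k = ln(56/12) / 0.02998 = 1.540 / 0.02998 = 51.37 h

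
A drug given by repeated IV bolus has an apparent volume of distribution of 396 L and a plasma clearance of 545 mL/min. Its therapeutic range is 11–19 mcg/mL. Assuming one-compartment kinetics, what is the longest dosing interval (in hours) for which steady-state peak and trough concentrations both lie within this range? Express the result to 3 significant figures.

6.62 h

CL = 545 mL/min = 545 × 0.06 = 32.70 L/h
k = CL / Vd = 32.70 / 396.0 = 0.08258 h⁻¹
Between IV bolus doses, concentration decays as C = C₀·e^(−kτ), so C_peak/C_trough = e^(kτ).
τ_max = ln(C_peak/C_trough) / k = ln(19/11) / 0.08258 = 0.5465 / 0.08258 = 6.618 h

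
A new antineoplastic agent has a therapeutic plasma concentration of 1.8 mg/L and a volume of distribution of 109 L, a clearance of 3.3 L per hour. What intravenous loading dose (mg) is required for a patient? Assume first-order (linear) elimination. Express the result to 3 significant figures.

196 mg

LD is governed by Vd — clearance does not enter the loading-dose calculation.
LD = Vd × C = 109.0 × 1.800 = 196.2 mg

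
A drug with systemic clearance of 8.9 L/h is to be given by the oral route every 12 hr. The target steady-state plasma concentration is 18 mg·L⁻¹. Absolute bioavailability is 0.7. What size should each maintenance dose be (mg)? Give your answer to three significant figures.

D = CL × Css × τ / F = 8.900 × 18 × 12 / 0.7 = 2746 mg

2750 mg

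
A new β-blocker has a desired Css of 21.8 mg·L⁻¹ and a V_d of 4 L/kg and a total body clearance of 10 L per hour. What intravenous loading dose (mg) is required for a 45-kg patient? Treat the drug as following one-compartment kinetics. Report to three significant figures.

Total Vd = 4 × 45 = 180.0 L
LD = Vd × C = 180.0 × 21.80 = 3924 mg

3920 mg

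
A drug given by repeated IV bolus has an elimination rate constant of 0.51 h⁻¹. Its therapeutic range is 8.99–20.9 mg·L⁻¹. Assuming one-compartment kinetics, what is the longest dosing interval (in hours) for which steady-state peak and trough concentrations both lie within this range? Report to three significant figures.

Between IV bolus doses, concentration decays as C = C₀·e^(−kτ), so C_peak/C_trough = e^(kτ).
τ_max = ln(C_peak/C_trough) / k = ln(20.9/8.99) / 0.5100 = 0.8436 / 0.5100 = 1.654 h

1.65 h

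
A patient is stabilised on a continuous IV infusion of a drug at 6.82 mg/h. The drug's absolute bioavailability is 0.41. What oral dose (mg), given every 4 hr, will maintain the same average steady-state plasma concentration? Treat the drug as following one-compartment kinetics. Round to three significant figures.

66.5 mg

To maintain the same Css, the systemic dosing rate must be unchanged: F·D/τ = infusion rate.
D = rate × τ / F = 6.82 × 4 / 0.41 = 66.54 mg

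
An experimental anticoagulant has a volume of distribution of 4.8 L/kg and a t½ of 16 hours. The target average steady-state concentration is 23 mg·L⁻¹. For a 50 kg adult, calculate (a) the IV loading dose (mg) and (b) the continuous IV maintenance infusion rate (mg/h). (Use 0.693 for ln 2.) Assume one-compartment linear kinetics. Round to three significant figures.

Vd(total) = 50 kg × 4.8 L/kg = 240.0 L
LD = Vd × C = 240.0 × 23 = 5520 mg
CL = 0.693 × Vd / t½ = 0.693 × 240.0 / 16 = 10.40 L/h
Infusion rate = CL × Css = 10.40 × 23 = 239.2 mg/h

(a) 5520 mg; (b) 239 mg/h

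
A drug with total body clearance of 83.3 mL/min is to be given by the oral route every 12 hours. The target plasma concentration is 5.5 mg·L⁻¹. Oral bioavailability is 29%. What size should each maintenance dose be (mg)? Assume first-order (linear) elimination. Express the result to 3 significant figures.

CL = 83.3 mL/min × 60/1000 = 4.998 L/h
D = CL × Css × τ / F = 4.998 × 5.5 × 12 / 0.29 = 1137 mg

1140 mg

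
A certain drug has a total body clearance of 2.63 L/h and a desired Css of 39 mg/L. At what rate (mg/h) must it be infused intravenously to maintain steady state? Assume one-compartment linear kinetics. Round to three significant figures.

At steady state, infusion rate equals elimination rate: rate in = CL × Css.
R₀ = 2.630 × 39 = 102.6 mg/h

103 mg/h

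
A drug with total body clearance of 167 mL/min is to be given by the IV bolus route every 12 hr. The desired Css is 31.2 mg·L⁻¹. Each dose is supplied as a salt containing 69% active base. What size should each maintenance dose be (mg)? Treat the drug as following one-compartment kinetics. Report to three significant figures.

5440 mg

CL = 167 mL/min = 167 × 0.06 = 10.02 L/h
D = CL × Css × τ / S = 10.02 × 31.2 × 12 / 0.69 = 5437 mg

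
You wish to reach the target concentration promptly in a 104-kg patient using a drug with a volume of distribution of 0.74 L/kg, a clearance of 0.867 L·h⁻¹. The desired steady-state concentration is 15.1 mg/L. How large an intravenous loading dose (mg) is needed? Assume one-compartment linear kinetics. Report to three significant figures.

1160 mg

Total Vd = 0.74 × 104 = 76.96 L
LD = Vd × C = 76.96 × 15.10 = 1162 mg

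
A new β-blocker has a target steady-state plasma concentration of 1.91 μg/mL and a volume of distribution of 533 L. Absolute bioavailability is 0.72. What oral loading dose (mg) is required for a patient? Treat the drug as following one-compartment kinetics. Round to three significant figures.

1410 mg

LD = Vd × C / F = 533.0 × 1.910 / 0.72 = 1414 mg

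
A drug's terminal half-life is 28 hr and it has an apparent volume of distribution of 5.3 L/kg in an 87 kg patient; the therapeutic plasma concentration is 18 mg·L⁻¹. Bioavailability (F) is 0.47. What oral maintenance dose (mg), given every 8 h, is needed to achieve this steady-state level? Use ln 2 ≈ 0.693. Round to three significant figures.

3500 mg

Vd(total) = 87 kg × 5.3 L/kg = 461.1 L
CL = 0.693 × Vd / t½ = 0.693 × 461.1 / 28 = 11.41 L/h
D = CL × Css × τ / F = 11.41 × 18 × 8 / 0.47 = 3496 mg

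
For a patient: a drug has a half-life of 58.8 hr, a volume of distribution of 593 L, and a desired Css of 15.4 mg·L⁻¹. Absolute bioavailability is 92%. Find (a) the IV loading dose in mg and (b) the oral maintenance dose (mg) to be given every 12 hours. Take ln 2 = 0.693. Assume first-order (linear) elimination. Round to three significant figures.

LD = Vd × C = 593.0 × 15.4 = 9132 mg
CL = 0.693 × Vd / t½ = 0.693 × 593.0 / 58.8 = 6.989 L/h
D = CL × Css × τ / F = 6.989 × 15.4 × 12 / 0.92 = 1404 mg

(a) 9130 mg; (b) 1400 mg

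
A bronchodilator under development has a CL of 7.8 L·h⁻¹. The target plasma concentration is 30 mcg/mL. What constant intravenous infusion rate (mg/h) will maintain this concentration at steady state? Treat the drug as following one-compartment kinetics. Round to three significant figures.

234 mg/h

Infusion rate = CL · Css = 7.800 L/h × 30 mg/L = 234.0 mg/h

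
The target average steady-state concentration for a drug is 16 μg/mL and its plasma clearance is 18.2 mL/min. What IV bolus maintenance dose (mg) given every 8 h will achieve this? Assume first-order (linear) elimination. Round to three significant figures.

140 mg

CL = 18.2 mL/min × 60/1000 = 1.092 L/h
D = CL × Css × τ = 1.092 × 16 × 8 = 139.8 mg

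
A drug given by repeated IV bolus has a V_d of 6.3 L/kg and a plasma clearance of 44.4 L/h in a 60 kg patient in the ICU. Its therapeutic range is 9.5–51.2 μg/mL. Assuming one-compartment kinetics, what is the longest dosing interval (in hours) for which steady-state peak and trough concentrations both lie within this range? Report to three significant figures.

14.3 h

Total Vd = 6.3 × 60 = 378.0 L
k = CL / Vd = 44.40 / 378.0 = 0.1175 h⁻¹
Between IV bolus doses, concentration decays as C = C₀·e^(−kτ), so C_peak/C_trough = e^(kτ).
τ_max = ln(C_peak/C_trough) / k = ln(51.2/9.5) / 0.1175 = 1.684 / 0.1175 = 14.33 h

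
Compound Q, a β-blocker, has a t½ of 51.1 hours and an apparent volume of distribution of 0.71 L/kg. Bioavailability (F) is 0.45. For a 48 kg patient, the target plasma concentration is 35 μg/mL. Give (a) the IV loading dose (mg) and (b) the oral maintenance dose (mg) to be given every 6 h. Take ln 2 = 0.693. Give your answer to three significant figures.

Vd(total) = 48 kg × 0.71 L/kg = 34.08 L
LD = Vd × C = 34.08 × 35 = 1193 mg
CL = 0.693 × Vd / t½ = 0.693 × 34.08 / 51.1 = 0.4622 L/h
D = CL × Css × τ / F = 0.4622 × 35 × 6 / 0.45 = 215.7 mg

(a) 1190 mg; (b) 216 mg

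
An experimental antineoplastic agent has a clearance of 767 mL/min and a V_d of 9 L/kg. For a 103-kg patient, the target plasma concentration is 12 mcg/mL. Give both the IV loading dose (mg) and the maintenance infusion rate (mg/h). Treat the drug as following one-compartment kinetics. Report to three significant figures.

(a) 11100 mg; (b) 552 mg/h

Total Vd = 9 × 103 = 927.0 L
Loading dose = Vd × C = 927.0 × 12 = 11120 mg
CL = 767 mL/min = 767 × 0.06 = 46.02 L/h
Maintenance infusion rate = CL × Css = 46.02 × 12 = 552.2 mg/h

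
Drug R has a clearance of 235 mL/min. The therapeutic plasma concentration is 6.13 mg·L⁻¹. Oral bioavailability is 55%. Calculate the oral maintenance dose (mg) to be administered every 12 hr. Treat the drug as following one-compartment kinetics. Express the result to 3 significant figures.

CL = 235 mL/min = 235 × 0.06 = 14.10 L/h
D = CL × Css × τ / F = 14.10 × 6.13 × 12 / 0.55 = 1886 mg

1890 mg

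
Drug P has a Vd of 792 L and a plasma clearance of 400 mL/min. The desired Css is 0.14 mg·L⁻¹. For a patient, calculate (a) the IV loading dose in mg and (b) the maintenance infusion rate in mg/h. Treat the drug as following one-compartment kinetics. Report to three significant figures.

LD = Vd · C_target = 792.0 × 0.14 = 110.9 mg
CL = 400 mL/min × 60/1000 = 24.00 L/h
Maintenance infusion rate = CL × Css = 24.00 × 0.14 = 3.360 mg/h

(a) 111 mg; (b) 3.36 mg/h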